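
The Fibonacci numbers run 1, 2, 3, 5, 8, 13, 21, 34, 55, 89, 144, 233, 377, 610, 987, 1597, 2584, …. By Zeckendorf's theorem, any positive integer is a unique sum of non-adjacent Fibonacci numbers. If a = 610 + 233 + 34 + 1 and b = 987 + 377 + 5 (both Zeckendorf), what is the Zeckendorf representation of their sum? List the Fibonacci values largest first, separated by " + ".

The two numbers are 878 and 1369, so their sum is 2247.
1597 ≤ 2247 < 2584, so take 1597; remainder 650
610 ≤ 650 < 987, so take 610; remainder 40
34 ≤ 40 < 55, so take 34; remainder 6
5 ≤ 6 < 8, so take 5; remainder 1
1 ≤ 1 < 2, so take 1; remainder 0

1597 + 610 + 34 + 5 + 1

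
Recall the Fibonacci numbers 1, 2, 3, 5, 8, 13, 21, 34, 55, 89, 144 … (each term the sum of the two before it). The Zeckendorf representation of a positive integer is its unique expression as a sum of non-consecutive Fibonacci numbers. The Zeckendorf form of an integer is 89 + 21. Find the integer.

89 + 21 = 110.

110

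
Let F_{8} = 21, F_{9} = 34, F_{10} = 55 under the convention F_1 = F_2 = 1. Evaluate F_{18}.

By the addition formula F_{m+n} = F_m F_{n+1} + F_{m−1} F_n with m=10, n=8: F_{18} = 55·34 + 34·21 = 1870 + 714 = 2584.

2584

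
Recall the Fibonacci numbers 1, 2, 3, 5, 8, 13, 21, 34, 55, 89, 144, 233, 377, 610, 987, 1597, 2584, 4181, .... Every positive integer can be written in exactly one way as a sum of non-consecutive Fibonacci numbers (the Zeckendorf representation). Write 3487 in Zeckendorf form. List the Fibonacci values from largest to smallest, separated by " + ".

2584 + 610 + 233 + 55 + 5

2584 ≤ 3487 < 4181, so take 2584; remainder 903
610 ≤ 903 < 987, so take 610; remainder 293
233 ≤ 293 < 377, so take 233; remainder 60
55 ≤ 60 < 89, so take 55; remainder 5
5 ≤ 5 < 8, so take 5; remainder 0
So 3487 = 2584 + 610 + 233 + 55 + 5, with no two terms consecutive in the sequence.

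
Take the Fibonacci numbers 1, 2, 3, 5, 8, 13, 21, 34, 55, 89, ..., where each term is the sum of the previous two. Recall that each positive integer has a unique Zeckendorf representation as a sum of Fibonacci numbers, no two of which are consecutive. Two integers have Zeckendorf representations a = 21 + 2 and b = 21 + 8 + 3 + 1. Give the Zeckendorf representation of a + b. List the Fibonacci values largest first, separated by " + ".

The two numbers are 23 and 33, so their sum is 56.
Greedy algorithm:
largest Fibonacci ≤ 56 is 55; 56 − 55 = 1
largest Fibonacci ≤ 1 is 1; 1 − 1 = 0

55 + 1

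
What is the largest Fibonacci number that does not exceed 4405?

4181 ≤ 4405 < 6765, so the largest Fibonacci number not exceeding 4405 is 4181.

4181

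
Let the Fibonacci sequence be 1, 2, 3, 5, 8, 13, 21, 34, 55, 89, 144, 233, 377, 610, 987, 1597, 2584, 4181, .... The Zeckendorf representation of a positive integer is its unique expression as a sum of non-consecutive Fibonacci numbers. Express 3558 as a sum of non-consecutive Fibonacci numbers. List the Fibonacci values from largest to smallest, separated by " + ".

largest Fibonacci ≤ 3558 is 2584; 3558 − 2584 = 974
largest Fibonacci ≤ 974 is 610; 974 − 610 = 364
largest Fibonacci ≤ 364 is 233; 364 − 233 = 131
largest Fibonacci ≤ 131 is 89; 131 − 89 = 42
largest Fibonacci ≤ 42 is 34; 42 − 34 = 8
largest Fibonacci ≤ 8 is 8; 8 − 8 = 0
So 3558 = 2584 + 610 + 233 + 89 + 34 + 8, with no two terms consecutive in the sequence.

2584 + 610 + 233 + 89 + 34 + 8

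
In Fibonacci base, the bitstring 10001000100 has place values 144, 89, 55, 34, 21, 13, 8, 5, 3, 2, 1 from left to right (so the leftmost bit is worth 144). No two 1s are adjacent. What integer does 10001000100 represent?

168

Summing the place values of the 1 bits: 144 + 21 + 3 = 168.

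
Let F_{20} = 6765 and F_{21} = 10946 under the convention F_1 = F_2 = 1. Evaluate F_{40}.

By the doubling identity F_{2k} = F_k(2F_{k+1} − F_k): F_{40} = 6765·(2·10946 − 6765) = 6765·15127 = 102334155.

102334155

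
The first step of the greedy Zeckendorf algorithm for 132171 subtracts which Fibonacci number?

121393 ≤ 132171 < 196418, so the largest Fibonacci number not exceeding 132171 is 121393.

121393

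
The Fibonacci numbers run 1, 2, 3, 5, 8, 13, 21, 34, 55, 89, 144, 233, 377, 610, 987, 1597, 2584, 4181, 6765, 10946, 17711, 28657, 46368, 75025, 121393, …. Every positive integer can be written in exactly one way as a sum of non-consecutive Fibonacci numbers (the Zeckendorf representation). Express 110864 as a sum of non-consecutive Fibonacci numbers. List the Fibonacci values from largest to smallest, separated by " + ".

Greedy algorithm:
largest Fibonacci ≤ 110864 is 75025; 110864 − 75025 = 35839
largest Fibonacci ≤ 35839 is 28657; 35839 − 28657 = 7182
largest Fibonacci ≤ 7182 is 6765; 7182 − 6765 = 417
largest Fibonacci ≤ 417 is 377; 417 − 377 = 40
largest Fibonacci ≤ 40 is 34; 40 − 34 = 6
largest Fibonacci ≤ 6 is 5; 6 − 5 = 1
largest Fibonacci ≤ 1 is 1; 1 − 1 = 0
So 110864 = 75025 + 28657 + 6765 + 377 + 34 + 5 + 1, with no two terms consecutive in the sequence.

75025 + 28657 + 6765 + 377 + 34 + 5 + 1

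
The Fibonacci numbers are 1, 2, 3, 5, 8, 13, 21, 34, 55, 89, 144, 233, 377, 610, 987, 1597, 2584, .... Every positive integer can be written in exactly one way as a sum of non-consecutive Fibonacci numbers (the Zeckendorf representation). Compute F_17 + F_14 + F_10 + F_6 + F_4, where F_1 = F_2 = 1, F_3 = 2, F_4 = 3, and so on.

F_17 + F_14 + F_10 + F_6 + F_4 = 1597 + 377 + 55 + 8 + 3 = 2040.

2040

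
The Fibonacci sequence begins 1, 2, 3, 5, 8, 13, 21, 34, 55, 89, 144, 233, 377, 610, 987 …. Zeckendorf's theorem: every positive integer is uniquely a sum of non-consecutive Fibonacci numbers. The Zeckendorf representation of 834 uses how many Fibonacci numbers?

take 610 (≤ 834); 834 − 610 = 224
take 144 (≤ 224); 224 − 144 = 80
take 55 (≤ 80); 80 − 55 = 25
take 21 (≤ 25); 25 − 21 = 4
take 3 (≤ 4); 4 − 3 = 1
take 1 (≤ 1); 1 − 1 = 0
834 = 610 + 144 + 55 + 21 + 3 + 1, which has 6 terms.

6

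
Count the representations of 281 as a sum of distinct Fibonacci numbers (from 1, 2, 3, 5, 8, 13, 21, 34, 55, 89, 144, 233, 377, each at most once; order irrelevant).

12

281 = 233+34+13+1 = 233+34+8+5+1 = 144+89+34+13+1 = 233+34+8+3+2+1 = … (8 more), for 12 in all.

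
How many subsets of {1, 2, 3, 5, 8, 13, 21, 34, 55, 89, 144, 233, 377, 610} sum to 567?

567 = 377+144+34+8+3+1 = 377+144+21+13+8+3+1 = 377+89+55+34+8+3+1 = 377+89+55+21+13+8+3+1 = 233+144+89+55+34+8+3+1 = … (1 more), for 6 in all.

6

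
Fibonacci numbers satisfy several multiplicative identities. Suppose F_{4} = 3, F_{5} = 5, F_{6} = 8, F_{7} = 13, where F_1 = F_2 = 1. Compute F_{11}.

By the addition formula F_{m+n} = F_m F_{n+1} + F_{m−1} F_n with m=7, n=4: F_{11} = 13·5 + 8·3 = 65 + 24 = 89.

89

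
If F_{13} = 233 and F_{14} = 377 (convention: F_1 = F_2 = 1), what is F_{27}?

196418

By F_{2k+1} = F_k² + F_{k+1}²: F_{27} = 233² + 377² = 54289 + 142129 = 196418.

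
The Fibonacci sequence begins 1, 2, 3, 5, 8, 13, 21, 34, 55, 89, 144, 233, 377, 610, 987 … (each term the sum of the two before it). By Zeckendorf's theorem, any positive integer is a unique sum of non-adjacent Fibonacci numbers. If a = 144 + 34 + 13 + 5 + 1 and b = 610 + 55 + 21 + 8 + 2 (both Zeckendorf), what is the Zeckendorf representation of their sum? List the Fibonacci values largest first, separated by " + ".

610 + 233 + 34 + 13 + 3

The two numbers are 197 and 696, so their sum is 893.
Repeatedly subtract the largest Fibonacci number that fits:
893 − 610 = 283
283 − 233 = 50
50 − 34 = 16
16 − 13 = 3
3 − 3 = 0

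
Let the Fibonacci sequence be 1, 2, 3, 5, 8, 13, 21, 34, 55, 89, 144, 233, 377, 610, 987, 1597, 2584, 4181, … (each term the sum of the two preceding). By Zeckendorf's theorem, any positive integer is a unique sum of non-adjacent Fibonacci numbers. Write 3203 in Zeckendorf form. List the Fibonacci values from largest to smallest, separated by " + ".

take 2584 (≤ 3203); 3203 − 2584 = 619
take 610 (≤ 619); 619 − 610 = 9
take 8 (≤ 9); 9 − 8 = 1
take 1 (≤ 1); 1 − 1 = 0
So 3203 = 2584 + 610 + 8 + 1, with no two terms consecutive in the sequence.

2584 + 610 + 8 + 1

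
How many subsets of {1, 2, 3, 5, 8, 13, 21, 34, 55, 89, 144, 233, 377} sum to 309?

14

Starting from the Zeckendorf form and repeatedly splitting a term F_k into F_{k−1} + F_{k−2} (when neither is already used) reaches every representation.
309 = 233+55+21 = 233+55+13+8 = 144+89+55+21 = 233+55+13+5+3 = … (10 more), for 14 in all.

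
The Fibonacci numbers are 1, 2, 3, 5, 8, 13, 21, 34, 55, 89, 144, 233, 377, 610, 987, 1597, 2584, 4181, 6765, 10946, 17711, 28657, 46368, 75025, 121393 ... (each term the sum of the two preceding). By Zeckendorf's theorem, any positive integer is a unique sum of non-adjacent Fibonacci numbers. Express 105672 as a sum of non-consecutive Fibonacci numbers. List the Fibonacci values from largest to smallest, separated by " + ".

105672 − 75025 = 30647
30647 − 28657 = 1990
1990 − 1597 = 393
393 − 377 = 16
16 − 13 = 3
3 − 3 = 0
So 105672 = 75025 + 28657 + 1597 + 377 + 13 + 3, with no two terms consecutive in the sequence.

75025 + 28657 + 1597 + 377 + 13 + 3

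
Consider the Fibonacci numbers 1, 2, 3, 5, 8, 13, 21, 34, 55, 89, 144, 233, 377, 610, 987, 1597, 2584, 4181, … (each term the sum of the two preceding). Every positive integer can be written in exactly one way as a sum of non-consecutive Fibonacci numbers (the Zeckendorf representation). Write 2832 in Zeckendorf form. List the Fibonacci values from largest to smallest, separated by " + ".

2584 + 233 + 13 + 2

Greedily peel off the largest Fibonacci term at each step:
2832: greatest Fibonacci not exceeding it is 2584, leaving 248
248: greatest Fibonacci not exceeding it is 233, leaving 15
15: greatest Fibonacci not exceeding it is 13, leaving 2
2: greatest Fibonacci not exceeding it is 2, leaving 0
So 2832 = 2584 + 233 + 13 + 2, with no two terms consecutive in the sequence.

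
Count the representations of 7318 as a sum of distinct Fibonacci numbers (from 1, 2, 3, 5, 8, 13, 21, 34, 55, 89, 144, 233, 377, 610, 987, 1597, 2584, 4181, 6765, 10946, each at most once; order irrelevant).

Each representation comes from the Zeckendorf form by replacing some F_k with F_{k−1} + F_{k−2} where possible.
7318 = 6765+377+144+21+8+3 = 6765+377+144+21+8+2+1 = 6765+377+89+55+21+8+3 = … (44 more), for 47 in all.

47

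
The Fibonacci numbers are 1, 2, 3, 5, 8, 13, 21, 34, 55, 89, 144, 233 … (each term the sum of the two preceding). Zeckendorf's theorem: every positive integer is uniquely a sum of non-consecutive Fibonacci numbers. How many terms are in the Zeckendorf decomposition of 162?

3

subtract 144 from 162: 18 remains
subtract 13 from 18: 5 remains
subtract 5 from 5: 0 remains
162 = 144 + 13 + 5, which has 3 terms.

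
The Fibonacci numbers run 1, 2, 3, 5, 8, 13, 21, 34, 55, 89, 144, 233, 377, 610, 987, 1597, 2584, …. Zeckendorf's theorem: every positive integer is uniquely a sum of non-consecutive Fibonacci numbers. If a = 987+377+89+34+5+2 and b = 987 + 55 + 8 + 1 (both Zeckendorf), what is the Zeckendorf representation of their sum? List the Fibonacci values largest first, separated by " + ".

1597 + 610 + 233 + 89 + 13 + 3

The two numbers are 1494 and 1051, so their sum is 2545.
Greedily peel off the largest Fibonacci term at each step:
subtract 1597 from 2545: 948 remains
subtract 610 from 948: 338 remains
subtract 233 from 338: 105 remains
subtract 89 from 105: 16 remains
subtract 13 from 16: 3 remains
subtract 3 from 3: 0 remains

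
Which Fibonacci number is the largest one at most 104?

89

89 ≤ 104 < 144, so the largest Fibonacci number not exceeding 104 is 89.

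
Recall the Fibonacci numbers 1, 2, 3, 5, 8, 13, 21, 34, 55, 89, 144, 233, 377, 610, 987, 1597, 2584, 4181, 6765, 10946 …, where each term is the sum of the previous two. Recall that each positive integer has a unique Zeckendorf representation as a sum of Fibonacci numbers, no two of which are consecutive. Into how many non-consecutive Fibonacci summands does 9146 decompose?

Greedily peel off the largest Fibonacci term at each step:
largest Fibonacci ≤ 9146 is 6765; 9146 − 6765 = 2381
largest Fibonacci ≤ 2381 is 1597; 2381 − 1597 = 784
largest Fibonacci ≤ 784 is 610; 784 − 610 = 174
largest Fibonacci ≤ 174 is 144; 174 − 144 = 30
largest Fibonacci ≤ 30 is 21; 30 − 21 = 9
largest Fibonacci ≤ 9 is 8; 9 − 8 = 1
largest Fibonacci ≤ 1 is 1; 1 − 1 = 0
9146 = 6765 + 1597 + 610 + 144 + 21 + 8 + 1, which has 7 terms.

7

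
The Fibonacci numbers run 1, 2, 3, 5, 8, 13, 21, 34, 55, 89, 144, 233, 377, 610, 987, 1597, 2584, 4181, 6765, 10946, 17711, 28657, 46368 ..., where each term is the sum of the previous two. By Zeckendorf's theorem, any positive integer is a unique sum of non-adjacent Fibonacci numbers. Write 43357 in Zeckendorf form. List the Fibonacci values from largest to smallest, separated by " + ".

43357: greatest Fibonacci not exceeding it is 28657, leaving 14700
14700: greatest Fibonacci not exceeding it is 10946, leaving 3754
3754: greatest Fibonacci not exceeding it is 2584, leaving 1170
1170: greatest Fibonacci not exceeding it is 987, leaving 183
183: greatest Fibonacci not exceeding it is 144, leaving 39
39: greatest Fibonacci not exceeding it is 34, leaving 5
5: greatest Fibonacci not exceeding it is 5, leaving 0
So 43357 = 28657 + 10946 + 2584 + 987 + 144 + 34 + 5, with no two terms consecutive in the sequence.

28657 + 10946 + 2584 + 987 + 144 + 34 + 5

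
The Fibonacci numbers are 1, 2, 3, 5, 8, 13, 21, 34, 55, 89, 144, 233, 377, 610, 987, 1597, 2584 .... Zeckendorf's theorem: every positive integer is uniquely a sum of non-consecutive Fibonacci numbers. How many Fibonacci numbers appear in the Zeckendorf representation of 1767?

1767 − 1597 = 170
170 − 144 = 26
26 − 21 = 5
5 − 5 = 0
1767 = 1597 + 144 + 21 + 5, which has 4 terms.

4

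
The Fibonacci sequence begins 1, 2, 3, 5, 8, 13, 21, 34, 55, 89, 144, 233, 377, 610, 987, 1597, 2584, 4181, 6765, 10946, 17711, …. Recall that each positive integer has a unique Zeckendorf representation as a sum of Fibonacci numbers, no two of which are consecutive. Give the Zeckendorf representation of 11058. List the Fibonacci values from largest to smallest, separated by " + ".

10946 + 89 + 21 + 2

11058 − 10946 = 112
112 − 89 = 23
23 − 21 = 2
2 − 2 = 0
So 11058 = 10946 + 89 + 21 + 2, with no two terms consecutive in the sequence.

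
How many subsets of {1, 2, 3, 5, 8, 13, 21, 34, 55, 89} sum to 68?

6

68 = 55+13 = 55+8+5 = 34+21+13 = … (3 more), for 6 in all.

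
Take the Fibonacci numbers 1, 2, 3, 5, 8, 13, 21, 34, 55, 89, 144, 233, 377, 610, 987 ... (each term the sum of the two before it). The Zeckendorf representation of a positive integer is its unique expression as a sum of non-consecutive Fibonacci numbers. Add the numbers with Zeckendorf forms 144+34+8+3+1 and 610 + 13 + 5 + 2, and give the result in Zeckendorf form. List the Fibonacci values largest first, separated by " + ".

610 + 144 + 55 + 8 + 3

The two numbers are 190 and 630, so their sum is 820.
Greedy algorithm:
subtract 610 from 820: 210 remains
subtract 144 from 210: 66 remains
subtract 55 from 66: 11 remains
subtract 8 from 11: 3 remains
subtract 3 from 3: 0 remains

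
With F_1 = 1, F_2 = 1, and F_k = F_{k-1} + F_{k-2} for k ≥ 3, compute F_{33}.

Iterating the recurrence up to F_{26} = 121393 and F_{25} = 75025:
F_{27} = F_{26} + F_{25} = 121393 + 75025 = 196418
F_{28} = F_{27} + F_{26} = 196418 + 121393 = 317811
F_{29} = F_{28} + F_{27} = 317811 + 196418 = 514229
F_{30} = F_{29} + F_{28} = 514229 + 317811 = 832040
F_{31} = F_{30} + F_{29} = 832040 + 514229 = 1346269
F_{32} = F_{31} + F_{30} = 1346269 + 832040 = 2178309
F_{33} = F_{32} + F_{31} = 2178309 + 1346269 = 3524578

3524578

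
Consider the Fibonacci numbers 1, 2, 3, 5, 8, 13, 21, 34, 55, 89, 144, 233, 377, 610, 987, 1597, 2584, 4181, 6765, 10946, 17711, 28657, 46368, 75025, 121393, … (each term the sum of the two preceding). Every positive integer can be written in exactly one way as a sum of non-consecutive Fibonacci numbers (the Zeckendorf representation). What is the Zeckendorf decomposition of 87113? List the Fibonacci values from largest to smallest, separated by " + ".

75025 + 10946 + 987 + 144 + 8 + 3

Repeatedly subtract the largest Fibonacci number that fits:
take 75025 (≤ 87113); 87113 − 75025 = 12088
take 10946 (≤ 12088); 12088 − 10946 = 1142
take 987 (≤ 1142); 1142 − 987 = 155
take 144 (≤ 155); 155 − 144 = 11
take 8 (≤ 11); 11 − 8 = 3
take 3 (≤ 3); 3 − 3 = 0
So 87113 = 75025 + 10946 + 987 + 144 + 8 + 3, with no two terms consecutive in the sequence.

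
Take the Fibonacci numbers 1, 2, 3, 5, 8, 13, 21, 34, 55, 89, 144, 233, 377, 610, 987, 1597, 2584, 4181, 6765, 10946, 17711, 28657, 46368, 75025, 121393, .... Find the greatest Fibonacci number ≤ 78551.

75025 ≤ 78551 < 121393, so the largest Fibonacci number not exceeding 78551 is 75025.

75025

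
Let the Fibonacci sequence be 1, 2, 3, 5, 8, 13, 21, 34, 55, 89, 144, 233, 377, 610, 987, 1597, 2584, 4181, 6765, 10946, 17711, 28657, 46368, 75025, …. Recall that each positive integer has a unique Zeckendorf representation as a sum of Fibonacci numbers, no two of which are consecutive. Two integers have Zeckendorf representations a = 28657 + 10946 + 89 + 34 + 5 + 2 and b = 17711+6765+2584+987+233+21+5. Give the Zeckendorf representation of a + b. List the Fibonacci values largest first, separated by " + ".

The two numbers are 39733 and 28306, so their sum is 68039.
Greedily peel off the largest Fibonacci term at each step:
take 46368 (≤ 68039); 68039 − 46368 = 21671
take 17711 (≤ 21671); 21671 − 17711 = 3960
take 2584 (≤ 3960); 3960 − 2584 = 1376
take 987 (≤ 1376); 1376 − 987 = 389
take 377 (≤ 389); 389 − 377 = 12
take 8 (≤ 12); 12 − 8 = 4
take 3 (≤ 4); 4 − 3 = 1
take 1 (≤ 1); 1 − 1 = 0

46368 + 17711 + 2584 + 987 + 377 + 8 + 3 + 1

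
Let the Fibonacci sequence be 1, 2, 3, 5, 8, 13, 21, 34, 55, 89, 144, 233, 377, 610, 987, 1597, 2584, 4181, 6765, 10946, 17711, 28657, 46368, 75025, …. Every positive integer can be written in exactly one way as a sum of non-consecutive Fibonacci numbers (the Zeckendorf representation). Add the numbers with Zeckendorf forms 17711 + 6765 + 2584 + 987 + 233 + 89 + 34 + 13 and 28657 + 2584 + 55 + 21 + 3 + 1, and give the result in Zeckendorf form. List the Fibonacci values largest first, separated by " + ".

46368 + 10946 + 1597 + 610 + 144 + 55 + 13 + 3 + 1

The two numbers are 28416 and 31321, so their sum is 59737.
59737: greatest Fibonacci not exceeding it is 46368, leaving 13369
13369: greatest Fibonacci not exceeding it is 10946, leaving 2423
2423: greatest Fibonacci not exceeding it is 1597, leaving 826
826: greatest Fibonacci not exceeding it is 610, leaving 216
216: greatest Fibonacci not exceeding it is 144, leaving 72
72: greatest Fibonacci not exceeding it is 55, leaving 17
17: greatest Fibonacci not exceeding it is 13, leaving 4
4: greatest Fibonacci not exceeding it is 3, leaving 1
1: greatest Fibonacci not exceeding it is 1, leaving 0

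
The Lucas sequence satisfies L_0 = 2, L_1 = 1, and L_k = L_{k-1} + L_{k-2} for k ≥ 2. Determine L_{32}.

Iterating the recurrence up to L_{24} = 103682 and L_{23} = 64079:
L_{25} = L_{24} + L_{23} = 103682 + 64079 = 167761
L_{26} = L_{25} + L_{24} = 167761 + 103682 = 271443
L_{27} = L_{26} + L_{25} = 271443 + 167761 = 439204
L_{28} = L_{27} + L_{26} = 439204 + 271443 = 710647
L_{29} = L_{28} + L_{27} = 710647 + 439204 = 1149851
L_{30} = L_{29} + L_{28} = 1149851 + 710647 = 1860498
L_{31} = L_{30} + L_{29} = 1860498 + 1149851 = 3010349
L_{32} = L_{31} + L_{30} = 3010349 + 1860498 = 4870847

4870847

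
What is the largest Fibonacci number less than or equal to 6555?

4181

4181 ≤ 6555 < 6765, so the largest Fibonacci number not exceeding 6555 is 4181.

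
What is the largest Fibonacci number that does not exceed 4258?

4181 ≤ 4258 < 6765, so the largest Fibonacci number not exceeding 4258 is 4181.

4181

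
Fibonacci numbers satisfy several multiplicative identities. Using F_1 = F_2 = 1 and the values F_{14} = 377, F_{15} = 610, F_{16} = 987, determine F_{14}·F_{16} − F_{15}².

-1

377·987 − 610² = 372099 − 372100 = -1. (Cassini's identity: F_{k−1}F_{k+1} − F_k² = (−1)^k.)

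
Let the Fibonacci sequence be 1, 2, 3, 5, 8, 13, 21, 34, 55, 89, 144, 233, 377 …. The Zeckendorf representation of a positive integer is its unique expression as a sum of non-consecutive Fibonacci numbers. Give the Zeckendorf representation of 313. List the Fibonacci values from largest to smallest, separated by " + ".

233 + 55 + 21 + 3 + 1

313 − 233 = 80
80 − 55 = 25
25 − 21 = 4
4 − 3 = 1
1 − 1 = 0
So 313 = 233 + 55 + 21 + 3 + 1, with no two terms consecutive in the sequence.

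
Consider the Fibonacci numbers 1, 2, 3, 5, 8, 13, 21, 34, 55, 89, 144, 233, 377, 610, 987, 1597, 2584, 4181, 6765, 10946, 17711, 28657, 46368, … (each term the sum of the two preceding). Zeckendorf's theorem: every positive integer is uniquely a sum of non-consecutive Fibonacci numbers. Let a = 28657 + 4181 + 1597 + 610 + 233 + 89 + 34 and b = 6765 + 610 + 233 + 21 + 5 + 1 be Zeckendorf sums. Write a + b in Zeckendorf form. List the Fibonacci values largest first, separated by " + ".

28657 + 10946 + 2584 + 610 + 233 + 5 + 1

The two numbers are 35401 and 7635, so their sum is 43036.
Greedily peel off the largest Fibonacci term at each step:
subtract 28657 from 43036: 14379 remains
subtract 10946 from 14379: 3433 remains
subtract 2584 from 3433: 849 remains
subtract 610 from 849: 239 remains
subtract 233 from 239: 6 remains
subtract 5 from 6: 1 remains
subtract 1 from 1: 0 remains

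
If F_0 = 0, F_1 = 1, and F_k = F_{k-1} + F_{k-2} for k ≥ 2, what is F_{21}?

10946

Iterating the recurrence up to F_{15} = 610 and F_{14} = 377:
F_{16} = F_{15} + F_{14} = 610 + 377 = 987
F_{17} = F_{16} + F_{15} = 987 + 610 = 1597
F_{18} = F_{17} + F_{16} = 1597 + 987 = 2584
F_{19} = F_{18} + F_{17} = 2584 + 1597 = 4181
F_{20} = F_{19} + F_{18} = 4181 + 2584 = 6765
F_{21} = F_{20} + F_{19} = 6765 + 4181 = 10946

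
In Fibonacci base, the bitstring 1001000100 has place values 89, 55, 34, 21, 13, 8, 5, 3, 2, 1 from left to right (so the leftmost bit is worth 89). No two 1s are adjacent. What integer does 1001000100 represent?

113

Summing the place values of the 1 bits: 89 + 21 + 3 = 113.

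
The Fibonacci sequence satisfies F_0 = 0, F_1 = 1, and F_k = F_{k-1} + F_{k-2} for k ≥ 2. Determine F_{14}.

Iterating the recurrence up to F_{8} = 21 and F_{7} = 13:
F_{9} = F_{8} + F_{7} = 21 + 13 = 34
F_{10} = F_{9} + F_{8} = 34 + 21 = 55
F_{11} = F_{10} + F_{9} = 55 + 34 = 89
F_{12} = F_{11} + F_{10} = 89 + 55 = 144
F_{13} = F_{12} + F_{11} = 144 + 89 = 233
F_{14} = F_{13} + F_{12} = 233 + 144 = 377

377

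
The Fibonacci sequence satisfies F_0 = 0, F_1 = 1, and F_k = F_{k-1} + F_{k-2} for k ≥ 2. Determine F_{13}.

233

Iterating the recurrence up to F_{6} = 8 and F_{5} = 5:
F_{7} = F_{6} + F_{5} = 8 + 5 = 13
F_{8} = F_{7} + F_{6} = 13 + 8 = 21
F_{9} = F_{8} + F_{7} = 21 + 13 = 34
F_{10} = F_{9} + F_{8} = 34 + 21 = 55
F_{11} = F_{10} + F_{9} = 55 + 34 = 89
F_{12} = F_{11} + F_{10} = 89 + 55 = 144
F_{13} = F_{12} + F_{11} = 144 + 89 = 233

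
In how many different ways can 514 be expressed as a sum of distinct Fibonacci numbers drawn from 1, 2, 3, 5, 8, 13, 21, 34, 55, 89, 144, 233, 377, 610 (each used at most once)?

514 = 377+89+34+13+1 = 377+89+34+8+5+1 = 233+144+89+34+13+1 = 377+89+34+8+3+2+1 = … (10 more), for 14 in all.

14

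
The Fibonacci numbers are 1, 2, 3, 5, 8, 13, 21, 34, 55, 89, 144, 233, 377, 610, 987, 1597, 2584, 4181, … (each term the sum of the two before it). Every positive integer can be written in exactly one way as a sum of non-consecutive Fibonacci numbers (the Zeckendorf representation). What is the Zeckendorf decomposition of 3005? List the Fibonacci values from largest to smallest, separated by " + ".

Greedy algorithm:
3005: greatest Fibonacci not exceeding it is 2584, leaving 421
421: greatest Fibonacci not exceeding it is 377, leaving 44
44: greatest Fibonacci not exceeding it is 34, leaving 10
10: greatest Fibonacci not exceeding it is 8, leaving 2
2: greatest Fibonacci not exceeding it is 2, leaving 0
So 3005 = 2584 + 377 + 34 + 8 + 2, with no two terms consecutive in the sequence.

2584 + 377 + 34 + 8 + 2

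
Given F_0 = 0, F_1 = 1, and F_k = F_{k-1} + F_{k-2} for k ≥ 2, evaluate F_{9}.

Iterating the recurrence up to F_{4} = 3 and F_{3} = 2:
F_{5} = F_{4} + F_{3} = 3 + 2 = 5
F_{6} = F_{5} + F_{4} = 5 + 3 = 8
F_{7} = F_{6} + F_{5} = 8 + 5 = 13
F_{8} = F_{7} + F_{6} = 13 + 8 = 21
F_{9} = F_{8} + F_{7} = 21 + 13 = 34

34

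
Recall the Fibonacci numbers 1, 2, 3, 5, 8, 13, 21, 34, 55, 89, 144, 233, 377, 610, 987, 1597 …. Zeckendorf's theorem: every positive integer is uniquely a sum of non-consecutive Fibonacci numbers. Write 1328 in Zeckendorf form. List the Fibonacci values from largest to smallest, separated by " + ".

Repeatedly subtract the largest Fibonacci number that fits:
1328 − 987 = 341
341 − 233 = 108
108 − 89 = 19
19 − 13 = 6
6 − 5 = 1
1 − 1 = 0
So 1328 = 987 + 233 + 89 + 13 + 5 + 1, with no two terms consecutive in the sequence.

987 + 233 + 89 + 13 + 5 + 1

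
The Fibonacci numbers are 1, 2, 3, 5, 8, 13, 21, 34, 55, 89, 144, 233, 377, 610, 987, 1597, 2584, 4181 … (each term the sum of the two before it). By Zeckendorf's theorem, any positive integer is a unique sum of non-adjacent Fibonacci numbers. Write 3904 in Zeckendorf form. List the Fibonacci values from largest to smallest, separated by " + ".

2584 + 987 + 233 + 89 + 8 + 3

2584 ≤ 3904 < 4181, so take 2584; remainder 1320
987 ≤ 1320 < 1597, so take 987; remainder 333
233 ≤ 333 < 377, so take 233; remainder 100
89 ≤ 100 < 144, so take 89; remainder 11
8 ≤ 11 < 13, so take 8; remainder 3
3 ≤ 3 < 5, so take 3; remainder 0
So 3904 = 2584 + 987 + 233 + 89 + 8 + 3, with no two terms consecutive in the sequence.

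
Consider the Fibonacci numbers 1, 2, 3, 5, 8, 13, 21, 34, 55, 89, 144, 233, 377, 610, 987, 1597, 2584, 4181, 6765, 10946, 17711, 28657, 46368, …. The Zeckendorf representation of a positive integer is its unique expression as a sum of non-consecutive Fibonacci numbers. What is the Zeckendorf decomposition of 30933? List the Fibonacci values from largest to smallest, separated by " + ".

28657 + 1597 + 610 + 55 + 13 + 1

largest Fibonacci ≤ 30933 is 28657; 30933 − 28657 = 2276
largest Fibonacci ≤ 2276 is 1597; 2276 − 1597 = 679
largest Fibonacci ≤ 679 is 610; 679 − 610 = 69
largest Fibonacci ≤ 69 is 55; 69 − 55 = 14
largest Fibonacci ≤ 14 is 13; 14 − 13 = 1
largest Fibonacci ≤ 1 is 1; 1 − 1 = 0
So 30933 = 28657 + 1597 + 610 + 55 + 13 + 1, with no two terms consecutive in the sequence.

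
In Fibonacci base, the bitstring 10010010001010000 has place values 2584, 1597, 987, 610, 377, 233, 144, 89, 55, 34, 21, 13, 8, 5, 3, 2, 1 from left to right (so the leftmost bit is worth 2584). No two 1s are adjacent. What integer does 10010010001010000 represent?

Summing the place values of the 1 bits: 2584 + 610 + 144 + 21 + 8 = 3367.

3367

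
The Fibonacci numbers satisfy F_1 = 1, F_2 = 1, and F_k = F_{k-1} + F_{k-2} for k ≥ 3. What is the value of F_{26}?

121393

Iterating the recurrence up to F_{22} = 17711 and F_{21} = 10946:
F_{23} = F_{22} + F_{21} = 17711 + 10946 = 28657
F_{24} = F_{23} + F_{22} = 28657 + 17711 = 46368
F_{25} = F_{24} + F_{23} = 46368 + 28657 = 75025
F_{26} = F_{25} + F_{24} = 75025 + 46368 = 121393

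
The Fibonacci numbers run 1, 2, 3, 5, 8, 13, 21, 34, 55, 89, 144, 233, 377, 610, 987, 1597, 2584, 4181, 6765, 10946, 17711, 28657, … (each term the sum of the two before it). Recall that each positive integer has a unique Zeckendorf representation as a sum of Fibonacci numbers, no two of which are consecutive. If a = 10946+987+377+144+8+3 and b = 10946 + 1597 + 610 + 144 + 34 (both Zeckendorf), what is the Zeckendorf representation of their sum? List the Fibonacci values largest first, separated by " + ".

17711 + 6765 + 987 + 233 + 89 + 8 + 3

The two numbers are 12465 and 13331, so their sum is 25796.
take 17711 (≤ 25796); 25796 − 17711 = 8085
take 6765 (≤ 8085); 8085 − 6765 = 1320
take 987 (≤ 1320); 1320 − 987 = 333
take 233 (≤ 333); 333 − 233 = 100
take 89 (≤ 100); 100 − 89 = 11
take 8 (≤ 11); 11 − 8 = 3
take 3 (≤ 3); 3 − 3 = 0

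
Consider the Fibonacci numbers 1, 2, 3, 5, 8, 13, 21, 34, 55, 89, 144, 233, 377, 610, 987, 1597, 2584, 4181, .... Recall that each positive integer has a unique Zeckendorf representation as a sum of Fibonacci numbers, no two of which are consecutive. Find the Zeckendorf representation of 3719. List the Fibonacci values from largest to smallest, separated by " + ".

2584 + 987 + 144 + 3 + 1

Repeatedly subtract the largest Fibonacci number that fits:
take 2584 (≤ 3719); 3719 − 2584 = 1135
take 987 (≤ 1135); 1135 − 987 = 148
take 144 (≤ 148); 148 − 144 = 4
take 3 (≤ 4); 4 − 3 = 1
take 1 (≤ 1); 1 − 1 = 0
So 3719 = 2584 + 987 + 144 + 3 + 1, with no two terms consecutive in the sequence.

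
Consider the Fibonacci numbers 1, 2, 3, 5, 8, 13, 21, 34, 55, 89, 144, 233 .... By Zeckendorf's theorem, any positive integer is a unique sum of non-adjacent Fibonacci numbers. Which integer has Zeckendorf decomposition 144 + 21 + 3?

144 + 21 + 3 = 168.

168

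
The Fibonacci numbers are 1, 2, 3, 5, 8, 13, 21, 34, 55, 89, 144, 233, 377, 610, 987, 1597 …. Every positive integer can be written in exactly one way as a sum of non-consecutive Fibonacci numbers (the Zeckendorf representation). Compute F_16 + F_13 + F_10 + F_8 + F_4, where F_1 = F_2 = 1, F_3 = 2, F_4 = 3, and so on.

F_16 + F_13 + F_10 + F_8 + F_4 = 987 + 233 + 55 + 21 + 3 = 1299.

1299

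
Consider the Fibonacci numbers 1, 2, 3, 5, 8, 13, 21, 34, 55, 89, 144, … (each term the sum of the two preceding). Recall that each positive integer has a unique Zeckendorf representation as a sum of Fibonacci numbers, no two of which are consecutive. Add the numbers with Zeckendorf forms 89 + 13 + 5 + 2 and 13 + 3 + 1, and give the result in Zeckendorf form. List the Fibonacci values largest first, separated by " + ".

The two numbers are 109 and 17, so their sum is 126.
126: greatest Fibonacci not exceeding it is 89, leaving 37
37: greatest Fibonacci not exceeding it is 34, leaving 3
3: greatest Fibonacci not exceeding it is 3, leaving 0

89 + 34 + 3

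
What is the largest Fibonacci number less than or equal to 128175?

121393

121393 ≤ 128175 < 196418, so the largest Fibonacci number not exceeding 128175 is 121393.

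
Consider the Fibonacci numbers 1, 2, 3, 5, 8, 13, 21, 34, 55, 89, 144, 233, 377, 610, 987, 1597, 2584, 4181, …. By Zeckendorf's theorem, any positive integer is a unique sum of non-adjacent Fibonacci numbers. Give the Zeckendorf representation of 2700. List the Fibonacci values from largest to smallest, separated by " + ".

Greedy algorithm:
subtract 2584 from 2700: 116 remains
subtract 89 from 116: 27 remains
subtract 21 from 27: 6 remains
subtract 5 from 6: 1 remains
subtract 1 from 1: 0 remains
So 2700 = 2584 + 89 + 21 + 5 + 1, with no two terms consecutive in the sequence.

2584 + 89 + 21 + 5 + 1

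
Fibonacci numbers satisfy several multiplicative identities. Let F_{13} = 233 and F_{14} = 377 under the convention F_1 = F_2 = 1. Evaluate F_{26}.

By the doubling identity F_{2k} = F_k(2F_{k+1} − F_k): F_{26} = 233·(2·377 − 233) = 233·521 = 121393.

121393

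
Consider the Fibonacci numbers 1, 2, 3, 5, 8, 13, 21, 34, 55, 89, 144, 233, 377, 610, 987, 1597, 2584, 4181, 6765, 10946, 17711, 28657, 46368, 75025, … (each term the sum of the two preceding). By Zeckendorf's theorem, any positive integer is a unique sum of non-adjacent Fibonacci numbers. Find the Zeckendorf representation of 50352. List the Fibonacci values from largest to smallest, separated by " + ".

subtract 46368 from 50352: 3984 remains
subtract 2584 from 3984: 1400 remains
subtract 987 from 1400: 413 remains
subtract 377 from 413: 36 remains
subtract 34 from 36: 2 remains
subtract 2 from 2: 0 remains
So 50352 = 46368 + 2584 + 987 + 377 + 34 + 2, with no two terms consecutive in the sequence.

46368 + 2584 + 987 + 377 + 34 + 2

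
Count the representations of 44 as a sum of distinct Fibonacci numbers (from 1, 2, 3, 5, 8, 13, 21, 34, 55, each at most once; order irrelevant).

4

44 = 34+8+2 = 34+5+3+2 = 21+13+8+2 = 21+13+5+3+2 — 4 representations.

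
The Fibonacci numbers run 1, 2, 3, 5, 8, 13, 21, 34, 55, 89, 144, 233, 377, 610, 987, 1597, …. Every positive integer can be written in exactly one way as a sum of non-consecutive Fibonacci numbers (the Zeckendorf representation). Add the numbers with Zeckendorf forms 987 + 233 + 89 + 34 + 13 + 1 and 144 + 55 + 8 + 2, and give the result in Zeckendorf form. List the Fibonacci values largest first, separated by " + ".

The two numbers are 1357 and 209, so their sum is 1566.
Greedily peel off the largest Fibonacci term at each step:
1566: greatest Fibonacci not exceeding it is 987, leaving 579
579: greatest Fibonacci not exceeding it is 377, leaving 202
202: greatest Fibonacci not exceeding it is 144, leaving 58
58: greatest Fibonacci not exceeding it is 55, leaving 3
3: greatest Fibonacci not exceeding it is 3, leaving 0

987 + 377 + 144 + 55 + 3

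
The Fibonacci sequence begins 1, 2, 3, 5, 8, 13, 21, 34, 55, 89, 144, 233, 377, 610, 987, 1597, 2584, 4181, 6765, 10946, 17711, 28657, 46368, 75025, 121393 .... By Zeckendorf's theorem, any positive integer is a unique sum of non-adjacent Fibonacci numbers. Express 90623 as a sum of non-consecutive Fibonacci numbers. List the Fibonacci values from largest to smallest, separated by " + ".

75025 + 10946 + 4181 + 377 + 89 + 5

Greedily peel off the largest Fibonacci term at each step:
90623 − 75025 = 15598
15598 − 10946 = 4652
4652 − 4181 = 471
471 − 377 = 94
94 − 89 = 5
5 − 5 = 0
So 90623 = 75025 + 10946 + 4181 + 377 + 89 + 5, with no two terms consecutive in the sequence.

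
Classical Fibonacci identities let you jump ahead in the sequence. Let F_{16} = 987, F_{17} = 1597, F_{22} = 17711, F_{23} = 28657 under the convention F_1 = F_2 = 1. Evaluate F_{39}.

63245986

By the addition formula F_{m+n} = F_m F_{n+1} + F_{m−1} F_n with m=17, n=22: F_{39} = 1597·28657 + 987·17711 = 45765229 + 17480757 = 63245986.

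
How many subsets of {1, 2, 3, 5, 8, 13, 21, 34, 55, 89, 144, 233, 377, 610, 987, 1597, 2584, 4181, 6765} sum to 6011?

28

Each representation comes from the Zeckendorf form by replacing some F_k with F_{k−1} + F_{k−2} where possible.
6011 = 4181+1597+233 = 4181+1597+144+89 = 4181+987+610+233 = … (25 more), for 28 in all.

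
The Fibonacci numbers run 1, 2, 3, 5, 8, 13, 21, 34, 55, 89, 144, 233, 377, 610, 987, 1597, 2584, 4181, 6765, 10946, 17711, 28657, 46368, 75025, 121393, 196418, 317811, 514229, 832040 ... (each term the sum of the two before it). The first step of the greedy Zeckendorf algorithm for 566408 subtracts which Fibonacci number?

514229

514229 ≤ 566408 < 832040, so the largest Fibonacci number not exceeding 566408 is 514229.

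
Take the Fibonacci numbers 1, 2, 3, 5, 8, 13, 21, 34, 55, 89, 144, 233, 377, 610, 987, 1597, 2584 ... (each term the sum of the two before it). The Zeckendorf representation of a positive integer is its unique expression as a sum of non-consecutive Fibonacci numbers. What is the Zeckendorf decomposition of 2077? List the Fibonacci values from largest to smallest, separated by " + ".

Greedily peel off the largest Fibonacci term at each step:
take 1597 (≤ 2077); 2077 − 1597 = 480
take 377 (≤ 480); 480 − 377 = 103
take 89 (≤ 103); 103 − 89 = 14
take 13 (≤ 14); 14 − 13 = 1
take 1 (≤ 1); 1 − 1 = 0
So 2077 = 1597 + 377 + 89 + 13 + 1, with no two terms consecutive in the sequence.

1597 + 377 + 89 + 13 + 1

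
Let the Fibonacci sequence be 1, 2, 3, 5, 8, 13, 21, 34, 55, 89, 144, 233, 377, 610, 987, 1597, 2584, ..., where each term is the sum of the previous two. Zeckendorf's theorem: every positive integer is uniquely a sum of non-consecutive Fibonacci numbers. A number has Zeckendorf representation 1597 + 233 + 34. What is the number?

1597 + 233 + 34 = 1864.

1864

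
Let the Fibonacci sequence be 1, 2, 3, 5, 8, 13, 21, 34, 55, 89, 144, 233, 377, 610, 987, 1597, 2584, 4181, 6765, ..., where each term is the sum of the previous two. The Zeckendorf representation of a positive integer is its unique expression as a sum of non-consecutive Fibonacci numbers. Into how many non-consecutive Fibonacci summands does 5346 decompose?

Greedy algorithm:
take 4181 (≤ 5346); 5346 − 4181 = 1165
take 987 (≤ 1165); 1165 − 987 = 178
take 144 (≤ 178); 178 − 144 = 34
take 34 (≤ 34); 34 − 34 = 0
5346 = 4181 + 987 + 144 + 34, which has 4 terms.

4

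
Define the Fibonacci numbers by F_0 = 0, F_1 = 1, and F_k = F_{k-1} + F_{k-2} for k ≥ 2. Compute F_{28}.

317811

Iterating the recurrence up to F_{20} = 6765 and F_{19} = 4181:
F_{21} = F_{20} + F_{19} = 6765 + 4181 = 10946
F_{22} = F_{21} + F_{20} = 10946 + 6765 = 17711
F_{23} = F_{22} + F_{21} = 17711 + 10946 = 28657
F_{24} = F_{23} + F_{22} = 28657 + 17711 = 46368
F_{25} = F_{24} + F_{23} = 46368 + 28657 = 75025
F_{26} = F_{25} + F_{24} = 75025 + 46368 = 121393
F_{27} = F_{26} + F_{25} = 121393 + 75025 = 196418
F_{28} = F_{27} + F_{26} = 196418 + 121393 = 317811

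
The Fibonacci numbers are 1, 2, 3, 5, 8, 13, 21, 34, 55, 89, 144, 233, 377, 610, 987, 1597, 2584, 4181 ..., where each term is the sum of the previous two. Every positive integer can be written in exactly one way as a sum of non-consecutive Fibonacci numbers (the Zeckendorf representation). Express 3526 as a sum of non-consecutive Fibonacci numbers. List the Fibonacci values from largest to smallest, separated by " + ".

2584 + 610 + 233 + 89 + 8 + 2

Repeatedly subtract the largest Fibonacci number that fits:
3526: greatest Fibonacci not exceeding it is 2584, leaving 942
942: greatest Fibonacci not exceeding it is 610, leaving 332
332: greatest Fibonacci not exceeding it is 233, leaving 99
99: greatest Fibonacci not exceeding it is 89, leaving 10
10: greatest Fibonacci not exceeding it is 8, leaving 2
2: greatest Fibonacci not exceeding it is 2, leaving 0
So 3526 = 2584 + 610 + 233 + 89 + 8 + 2, with no two terms consecutive in the sequence.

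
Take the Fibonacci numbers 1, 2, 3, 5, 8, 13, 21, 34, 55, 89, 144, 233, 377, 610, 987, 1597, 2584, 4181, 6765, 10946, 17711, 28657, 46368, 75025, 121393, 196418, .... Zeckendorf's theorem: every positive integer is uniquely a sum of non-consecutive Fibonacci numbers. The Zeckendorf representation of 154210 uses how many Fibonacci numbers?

8

Greedy algorithm:
subtract 121393 from 154210: 32817 remains
subtract 28657 from 32817: 4160 remains
subtract 2584 from 4160: 1576 remains
subtract 987 from 1576: 589 remains
subtract 377 from 589: 212 remains
subtract 144 from 212: 68 remains
subtract 55 from 68: 13 remains
subtract 13 from 13: 0 remains
154210 = 121393 + 28657 + 2584 + 987 + 377 + 144 + 55 + 13, which has 8 terms.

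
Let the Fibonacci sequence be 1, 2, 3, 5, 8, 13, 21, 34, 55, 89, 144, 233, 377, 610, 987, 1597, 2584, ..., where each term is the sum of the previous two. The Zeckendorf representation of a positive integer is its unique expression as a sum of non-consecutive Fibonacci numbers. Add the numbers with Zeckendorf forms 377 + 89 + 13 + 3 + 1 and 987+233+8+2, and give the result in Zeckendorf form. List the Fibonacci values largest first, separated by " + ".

1597 + 89 + 21 + 5 + 1

The two numbers are 483 and 1230, so their sum is 1713.
1713: greatest Fibonacci not exceeding it is 1597, leaving 116
116: greatest Fibonacci not exceeding it is 89, leaving 27
27: greatest Fibonacci not exceeding it is 21, leaving 6
6: greatest Fibonacci not exceeding it is 5, leaving 1
1: greatest Fibonacci not exceeding it is 1, leaving 0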